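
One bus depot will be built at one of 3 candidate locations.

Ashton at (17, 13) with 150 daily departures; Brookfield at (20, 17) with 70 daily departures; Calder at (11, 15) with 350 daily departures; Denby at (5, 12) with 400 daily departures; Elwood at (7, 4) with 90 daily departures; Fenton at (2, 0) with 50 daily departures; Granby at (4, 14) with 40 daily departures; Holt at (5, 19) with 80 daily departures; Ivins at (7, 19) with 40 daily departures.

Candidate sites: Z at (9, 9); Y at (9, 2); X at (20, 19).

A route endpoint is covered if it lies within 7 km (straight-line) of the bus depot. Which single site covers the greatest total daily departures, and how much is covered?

Z, covering 840

Coverage radius r = 7 km; a point is covered iff (Δx)²+(Δy)² ≤ 7² = 49.
  Z (9, 9): covers {Calder, Denby, Elwood} → 840
  Y (9, 2): covers {Elwood} → 90
  X (20, 19): covers {Ashton, Brookfield} → 220
Maximum coverage at Z: 840 daily departures.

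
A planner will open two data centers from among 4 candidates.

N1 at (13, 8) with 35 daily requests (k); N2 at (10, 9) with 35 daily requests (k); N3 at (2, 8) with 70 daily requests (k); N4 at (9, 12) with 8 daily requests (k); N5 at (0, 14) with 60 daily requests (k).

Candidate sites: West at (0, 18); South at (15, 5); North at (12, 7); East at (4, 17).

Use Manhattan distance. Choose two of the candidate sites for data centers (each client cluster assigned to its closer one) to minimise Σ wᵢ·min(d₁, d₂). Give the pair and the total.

{West, North}, total 1284

Evaluate every pair (each demand assigned to the nearer of the two):
  {West, North}: total = 1284
  {North, East}: total = 1464
  {West, South}: total = 1674
  {South, East}: total = 1760
  {South, North}: total = 2184
  {West, East}: total = 2210
Best pair: {West, North} with total 1284.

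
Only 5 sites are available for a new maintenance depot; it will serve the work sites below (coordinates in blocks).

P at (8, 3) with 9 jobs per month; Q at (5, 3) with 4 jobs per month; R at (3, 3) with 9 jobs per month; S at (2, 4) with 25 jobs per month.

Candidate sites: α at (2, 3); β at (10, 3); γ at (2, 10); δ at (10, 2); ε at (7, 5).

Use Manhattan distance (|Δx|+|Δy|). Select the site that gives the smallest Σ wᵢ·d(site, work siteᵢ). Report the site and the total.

α, total 100 blocks

Total weighted distance at each candidate:
  α (2, 3): total = 100
  β (10, 3): total = 326
  γ (2, 10): total = 379
  δ (10, 2): total = 373
  ε (7, 5): total = 247
Minimum is at α with total 100 blocks.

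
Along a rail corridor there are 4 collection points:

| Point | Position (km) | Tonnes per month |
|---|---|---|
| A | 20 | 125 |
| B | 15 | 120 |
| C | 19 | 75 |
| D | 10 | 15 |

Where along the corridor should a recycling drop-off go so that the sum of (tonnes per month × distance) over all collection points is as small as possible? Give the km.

For a sum of weighted absolute distances on a line, the optimum is the weighted median (not the mean). Total weight W = 335; half-weight = 167.5.
Sort by position and accumulate weight:
  km 10 (D, w=15) → cum 15
  km 15 (B, w=120) → cum 135
  km 19 (C, w=75) → cum 210  ≥ 167.5 → median here
  km 20 (A, w=125) → cum 335
Optimal location: km 19.

x = 19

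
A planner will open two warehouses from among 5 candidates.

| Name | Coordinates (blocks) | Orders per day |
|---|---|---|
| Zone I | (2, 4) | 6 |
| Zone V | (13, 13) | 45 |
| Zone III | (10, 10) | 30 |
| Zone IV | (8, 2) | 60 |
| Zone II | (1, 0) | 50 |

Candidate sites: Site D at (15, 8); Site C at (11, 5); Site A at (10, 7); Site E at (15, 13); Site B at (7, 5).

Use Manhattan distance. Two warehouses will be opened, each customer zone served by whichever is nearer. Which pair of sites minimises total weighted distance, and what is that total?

{Site E, Site B}, total 1156

Evaluate every pair (each demand assigned to the nearer of the two):
  {Site E, Site B}: total = 1156
  {Site A, Site B}: total = 1321
  {Site D, Site B}: total = 1351
  {Site C, Site E}: total = 1440
  {Site C, Site B}: total = 1456
  {Site A, Site E}: total = 1466
  {Site D, Site C}: total = 1665
  {Site C, Site A}: total = 1665
  {Site D, Site A}: total = 1691
  {Site D, Site E}: total = 2282
Best pair: {Site E, Site B} with total 1156.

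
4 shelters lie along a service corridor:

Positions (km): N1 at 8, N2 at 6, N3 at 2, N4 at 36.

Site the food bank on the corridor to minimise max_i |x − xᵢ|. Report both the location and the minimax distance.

The 1-center on a line is the midpoint of the two extreme points: leftmost at 2, rightmost at 36.
Optimal location = (2 + 36)/2 = 19; maximum distance = (36 − 2)/2 = 17.

location 19, max distance 17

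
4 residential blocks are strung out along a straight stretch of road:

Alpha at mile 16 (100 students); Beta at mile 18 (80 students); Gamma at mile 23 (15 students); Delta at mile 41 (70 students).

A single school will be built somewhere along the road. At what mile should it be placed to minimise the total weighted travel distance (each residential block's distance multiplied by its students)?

x = 18

For a sum of weighted absolute distances on a line, the optimum is the weighted median (not the mean). Total weight W = 265; half-weight = 132.5.
Sort by position and accumulate weight:
  mile 16 (Alpha, w=100) → cum 100
  mile 18 (Beta, w=80) → cum 180  ≥ 132.5 → median here
  mile 23 (Gamma, w=15) → cum 195
  mile 41 (Delta, w=70) → cum 265
Optimal location: mile 18.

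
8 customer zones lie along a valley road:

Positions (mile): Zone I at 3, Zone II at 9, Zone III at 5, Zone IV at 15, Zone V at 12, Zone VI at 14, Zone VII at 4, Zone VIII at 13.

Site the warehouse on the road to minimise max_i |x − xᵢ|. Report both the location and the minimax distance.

location 9, max distance 6

The 1-center on a line is the midpoint of the two extreme points: leftmost at 3, rightmost at 15.
Optimal location = (3 + 15)/2 = 9; maximum distance = (15 − 3)/2 = 6.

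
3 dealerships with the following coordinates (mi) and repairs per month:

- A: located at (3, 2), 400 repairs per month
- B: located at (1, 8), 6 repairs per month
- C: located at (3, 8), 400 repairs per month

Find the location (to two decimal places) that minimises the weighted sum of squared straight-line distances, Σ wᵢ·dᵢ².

The minimiser of Σwᵢ‖p−pᵢ‖² is the weighted centroid p* = (Σwᵢpᵢ)/(Σwᵢ).
Σwᵢ = 806.
Σwᵢxᵢ = 400·3 + 6·1 + 400·3 = 2406.
Σwᵢyᵢ = 400·2 + 6·8 + 400·8 = 4048.
x* = 2406/806 = 2.99, y* = 4048/806 = 5.02.

(2.99, 5.02)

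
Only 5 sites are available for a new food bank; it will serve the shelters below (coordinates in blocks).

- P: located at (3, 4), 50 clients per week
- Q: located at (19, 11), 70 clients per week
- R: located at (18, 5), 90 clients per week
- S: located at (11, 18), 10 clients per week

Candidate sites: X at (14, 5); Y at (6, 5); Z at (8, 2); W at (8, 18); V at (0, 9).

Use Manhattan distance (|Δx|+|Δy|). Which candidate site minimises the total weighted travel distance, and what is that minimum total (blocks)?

Total weighted distance at each candidate:
  X (14, 5): total = 1890
  Y (6, 5): total = 2790
  Z (8, 2): total = 3110
  W (8, 18): total = 4310
  V (0, 9): total = 4050
Minimum is at X with total 1890 blocks.

X, total 1890 blocks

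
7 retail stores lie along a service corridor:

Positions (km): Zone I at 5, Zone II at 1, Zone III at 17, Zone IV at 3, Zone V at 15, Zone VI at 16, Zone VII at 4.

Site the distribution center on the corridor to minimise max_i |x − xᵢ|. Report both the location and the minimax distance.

The 1-center on a line is the midpoint of the two extreme points: leftmost at 1, rightmost at 17.
Optimal location = (1 + 17)/2 = 9; maximum distance = (17 − 1)/2 = 8.

location 9, max distance 8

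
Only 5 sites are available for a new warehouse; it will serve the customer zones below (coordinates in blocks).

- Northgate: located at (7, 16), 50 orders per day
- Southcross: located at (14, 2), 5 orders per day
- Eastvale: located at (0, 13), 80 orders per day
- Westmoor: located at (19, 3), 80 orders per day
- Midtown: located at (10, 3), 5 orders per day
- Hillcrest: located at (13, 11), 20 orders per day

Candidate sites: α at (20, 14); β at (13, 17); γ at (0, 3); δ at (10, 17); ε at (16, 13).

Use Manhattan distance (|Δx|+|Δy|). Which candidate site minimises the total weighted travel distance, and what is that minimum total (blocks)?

ε, total 3165 blocks

Total weighted distance at each candidate:
  α (20, 14): total = 3785
  β (13, 17): total = 3595
  γ (0, 3): total = 3865
  δ (10, 17): total = 3505
  ε (16, 13): total = 3165
Minimum is at ε with total 3165 blocks.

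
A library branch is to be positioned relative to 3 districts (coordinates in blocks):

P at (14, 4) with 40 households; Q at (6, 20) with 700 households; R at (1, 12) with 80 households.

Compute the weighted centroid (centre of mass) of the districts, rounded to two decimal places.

The minimiser of Σwᵢ‖p−pᵢ‖² is the weighted centroid p* = (Σwᵢpᵢ)/(Σwᵢ).
Σwᵢ = 820.
Σwᵢxᵢ = 40·14 + 700·6 + 80·1 = 4840.
Σwᵢyᵢ = 40·4 + 700·20 + 80·12 = 15120.
x* = 4840/820 = 5.90, y* = 15120/820 = 18.44.

(5.90, 18.44)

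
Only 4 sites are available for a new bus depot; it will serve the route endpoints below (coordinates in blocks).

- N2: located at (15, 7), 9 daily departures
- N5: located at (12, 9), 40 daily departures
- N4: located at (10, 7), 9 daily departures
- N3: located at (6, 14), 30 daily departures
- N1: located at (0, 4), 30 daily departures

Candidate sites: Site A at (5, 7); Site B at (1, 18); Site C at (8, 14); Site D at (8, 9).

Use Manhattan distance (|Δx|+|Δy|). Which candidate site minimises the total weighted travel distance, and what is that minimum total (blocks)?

Total weighted distance at each candidate:
  Site A (5, 7): total = 975
  Site B (1, 18): total = 1925
  Site C (8, 14): total = 1167
  Site D (8, 9): total = 877
Minimum is at Site D with total 877 blocks.

Site D, total 877 blocks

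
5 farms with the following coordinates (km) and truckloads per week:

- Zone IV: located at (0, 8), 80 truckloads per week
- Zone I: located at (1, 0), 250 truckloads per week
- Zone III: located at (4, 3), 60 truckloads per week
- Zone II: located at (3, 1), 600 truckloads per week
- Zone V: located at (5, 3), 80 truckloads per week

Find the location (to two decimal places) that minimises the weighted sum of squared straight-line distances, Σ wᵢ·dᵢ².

(2.51, 1.55)

The minimiser of Σwᵢ‖p−pᵢ‖² is the weighted centroid p* = (Σwᵢpᵢ)/(Σwᵢ).
Σwᵢ = 1070.
Σwᵢxᵢ = 80·0 + 250·1 + 60·4 + 600·3 + 80·5 = 2690.
Σwᵢyᵢ = 80·8 + 250·0 + 60·3 + 600·1 + 80·3 = 1660.
x* = 2690/1070 = 2.51, y* = 1660/1070 = 1.55.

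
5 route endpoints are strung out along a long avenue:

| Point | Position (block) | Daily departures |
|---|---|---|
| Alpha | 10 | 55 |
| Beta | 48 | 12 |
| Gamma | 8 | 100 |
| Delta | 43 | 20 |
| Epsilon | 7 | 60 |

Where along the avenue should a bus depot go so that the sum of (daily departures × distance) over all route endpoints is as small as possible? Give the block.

x = 8

For a sum of weighted absolute distances on a line, the optimum is the weighted median (not the mean). Total weight W = 247; half-weight = 123.5.
Sort by position and accumulate weight:
  block 7 (Epsilon, w=60) → cum 60
  block 8 (Gamma, w=100) → cum 160  ≥ 123.5 → median here
  block 10 (Alpha, w=55) → cum 215
  block 43 (Delta, w=20) → cum 235
  block 48 (Beta, w=12) → cum 247
Optimal location: block 8.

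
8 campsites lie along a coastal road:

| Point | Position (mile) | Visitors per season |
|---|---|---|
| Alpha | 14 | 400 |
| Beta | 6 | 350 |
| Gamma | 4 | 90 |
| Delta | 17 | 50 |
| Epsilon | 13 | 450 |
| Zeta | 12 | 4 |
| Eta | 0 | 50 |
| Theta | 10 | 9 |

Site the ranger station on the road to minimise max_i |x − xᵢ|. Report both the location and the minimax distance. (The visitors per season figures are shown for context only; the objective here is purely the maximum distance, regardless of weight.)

The 1-center on a line is the midpoint of the two extreme points: leftmost at 0, rightmost at 17.
Optimal location = (0 + 17)/2 = 8.5; maximum distance = (17 − 0)/2 = 8.5.

location 8.5, max distance 8.5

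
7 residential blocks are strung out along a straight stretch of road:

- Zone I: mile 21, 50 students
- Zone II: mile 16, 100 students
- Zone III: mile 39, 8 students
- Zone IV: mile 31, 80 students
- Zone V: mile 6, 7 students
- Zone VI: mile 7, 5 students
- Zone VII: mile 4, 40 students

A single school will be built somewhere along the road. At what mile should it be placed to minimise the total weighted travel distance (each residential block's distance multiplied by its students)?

x = 16

For a sum of weighted absolute distances on a line, the optimum is the weighted median (not the mean). Total weight W = 290; half-weight = 145.
Sort by position and accumulate weight:
  mile 4 (Zone VII, w=40) → cum 40
  mile 6 (Zone V, w=7) → cum 47
  mile 7 (Zone VI, w=5) → cum 52
  mile 16 (Zone II, w=100) → cum 152  ≥ 145 → median here
  mile 21 (Zone I, w=50) → cum 202
  mile 31 (Zone IV, w=80) → cum 282
  mile 39 (Zone III, w=8) → cum 290
Optimal location: mile 16.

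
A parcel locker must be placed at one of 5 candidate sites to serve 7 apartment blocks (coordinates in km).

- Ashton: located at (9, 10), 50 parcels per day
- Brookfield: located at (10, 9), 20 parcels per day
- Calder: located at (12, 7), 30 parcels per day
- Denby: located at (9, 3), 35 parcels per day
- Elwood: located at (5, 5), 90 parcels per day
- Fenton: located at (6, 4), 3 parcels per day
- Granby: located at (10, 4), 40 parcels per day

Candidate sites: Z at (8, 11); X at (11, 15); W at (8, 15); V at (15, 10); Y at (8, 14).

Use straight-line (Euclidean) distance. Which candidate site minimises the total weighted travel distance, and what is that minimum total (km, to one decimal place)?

Total weighted distance at each candidate:
  Z (8, 11): total = 1495.9
  X (11, 15): total = 2586.2
  W (8, 15): total = 2491.6
  V (15, 10): total = 2203.0
  Y (8, 14): total = 2234.6
Minimum is at Z with total 1495.9 km.

Z, total 1495.9 km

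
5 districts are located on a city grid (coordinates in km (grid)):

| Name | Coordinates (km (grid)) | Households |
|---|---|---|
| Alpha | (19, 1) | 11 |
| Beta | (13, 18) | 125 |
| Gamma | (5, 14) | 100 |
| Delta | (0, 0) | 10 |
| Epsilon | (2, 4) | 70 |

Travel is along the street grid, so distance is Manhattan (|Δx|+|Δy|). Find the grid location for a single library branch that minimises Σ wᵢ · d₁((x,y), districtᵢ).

Manhattan distance separates: Σwᵢ(|x−xᵢ|+|y−yᵢ|) = Σwᵢ|x−xᵢ| + Σwᵢ|y−yᵢ|, so x and y are optimised independently as 1-D weighted medians.
Total weight W = 316; half = 158.
x-coordinate, sorted with cumulative weight:
  x=0 (Delta, w=10) cum 10
  x=2 (Epsilon, w=70) cum 80
  x=5 (Gamma, w=100) cum 180  ← median
  x=13 (Beta, w=125) cum 305
  x=19 (Alpha, w=11) cum 316
⇒ x* = 5
y-coordinate, sorted with cumulative weight:
  y=0 (Delta, w=10) cum 10
  y=1 (Alpha, w=11) cum 21
  y=4 (Epsilon, w=70) cum 91
  y=14 (Gamma, w=100) cum 191  ← median
  y=18 (Beta, w=125) cum 316
⇒ y* = 14

(5, 14)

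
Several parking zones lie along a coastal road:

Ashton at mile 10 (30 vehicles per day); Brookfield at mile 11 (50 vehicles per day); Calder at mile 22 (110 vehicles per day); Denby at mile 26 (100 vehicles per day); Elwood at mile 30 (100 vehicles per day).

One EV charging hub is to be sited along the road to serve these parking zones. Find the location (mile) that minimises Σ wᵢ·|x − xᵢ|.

x = 26

For a sum of weighted absolute distances on a line, the optimum is the weighted median (not the mean). Total weight W = 390; half-weight = 195.
Sort by position and accumulate weight:
  mile 10 (Ashton, w=30) → cum 30
  mile 11 (Brookfield, w=50) → cum 80
  mile 22 (Calder, w=110) → cum 190
  mile 26 (Denby, w=100) → cum 290  ≥ 195 → median here
  mile 30 (Elwood, w=100) → cum 390
Optimal location: mile 26.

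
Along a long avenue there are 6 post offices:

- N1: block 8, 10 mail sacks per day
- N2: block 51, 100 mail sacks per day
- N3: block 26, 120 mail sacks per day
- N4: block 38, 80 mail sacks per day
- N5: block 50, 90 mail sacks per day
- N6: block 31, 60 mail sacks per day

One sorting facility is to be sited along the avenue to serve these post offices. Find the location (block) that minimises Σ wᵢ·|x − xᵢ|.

For a sum of weighted absolute distances on a line, the optimum is the weighted median (not the mean). Total weight W = 460; half-weight = 230.
Sort by position and accumulate weight:
  block 8 (N1, w=10) → cum 10
  block 26 (N3, w=120) → cum 130
  block 31 (N6, w=60) → cum 190
  block 38 (N4, w=80) → cum 270  ≥ 230 → median here
  block 50 (N5, w=90) → cum 360
  block 51 (N2, w=100) → cum 460
Optimal location: block 38.

x = 38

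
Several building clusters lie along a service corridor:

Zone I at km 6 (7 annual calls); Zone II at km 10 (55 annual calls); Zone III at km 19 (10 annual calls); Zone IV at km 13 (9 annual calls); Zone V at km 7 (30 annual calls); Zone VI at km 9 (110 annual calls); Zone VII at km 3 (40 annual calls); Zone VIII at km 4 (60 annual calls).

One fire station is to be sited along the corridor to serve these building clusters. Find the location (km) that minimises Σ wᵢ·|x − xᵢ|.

For a sum of weighted absolute distances on a line, the optimum is the weighted median (not the mean). Total weight W = 321; half-weight = 160.5.
Sort by position and accumulate weight:
  km 3 (Zone VII, w=40) → cum 40
  km 4 (Zone VIII, w=60) → cum 100
  km 6 (Zone I, w=7) → cum 107
  km 7 (Zone V, w=30) → cum 137
  km 9 (Zone VI, w=110) → cum 247  ≥ 160.5 → median here
  km 10 (Zone II, w=55) → cum 302
  km 13 (Zone IV, w=9) → cum 311
  km 19 (Zone III, w=10) → cum 321
Optimal location: km 9.

x = 9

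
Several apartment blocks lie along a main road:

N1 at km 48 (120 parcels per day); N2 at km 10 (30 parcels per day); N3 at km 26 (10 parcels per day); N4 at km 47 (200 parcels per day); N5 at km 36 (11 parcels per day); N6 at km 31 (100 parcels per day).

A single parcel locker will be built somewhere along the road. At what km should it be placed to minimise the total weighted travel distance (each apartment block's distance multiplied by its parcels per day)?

x = 47

For a sum of weighted absolute distances on a line, the optimum is the weighted median (not the mean). Total weight W = 471; half-weight = 235.5.
Sort by position and accumulate weight:
  km 10 (N2, w=30) → cum 30
  km 26 (N3, w=10) → cum 40
  km 31 (N6, w=100) → cum 140
  km 36 (N5, w=11) → cum 151
  km 47 (N4, w=200) → cum 351  ≥ 235.5 → median here
  km 48 (N1, w=120) → cum 471
Optimal location: km 47.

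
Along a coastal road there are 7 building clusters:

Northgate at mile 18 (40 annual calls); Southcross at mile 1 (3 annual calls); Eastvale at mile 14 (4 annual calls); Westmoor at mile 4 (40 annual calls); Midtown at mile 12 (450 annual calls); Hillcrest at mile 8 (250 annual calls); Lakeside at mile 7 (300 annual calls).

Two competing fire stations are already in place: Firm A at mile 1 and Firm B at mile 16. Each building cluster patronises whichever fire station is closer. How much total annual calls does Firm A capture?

593

The indifferent point is the midpoint (1+16)/2 = 8.5; building clusters left of it (closer to Firm A at 1) go to Firm A, those right go to Firm B.
  Southcross at 1 (w=3) → Firm A
  Westmoor at 4 (w=40) → Firm A
  Lakeside at 7 (w=300) → Firm A
  Hillcrest at 8 (w=250) → Firm A
  Midtown at 12 (w=450) → Firm B
  Eastvale at 14 (w=4) → Firm B
  Northgate at 18 (w=40) → Firm B
Firm A captures 593; Firm B captures 494.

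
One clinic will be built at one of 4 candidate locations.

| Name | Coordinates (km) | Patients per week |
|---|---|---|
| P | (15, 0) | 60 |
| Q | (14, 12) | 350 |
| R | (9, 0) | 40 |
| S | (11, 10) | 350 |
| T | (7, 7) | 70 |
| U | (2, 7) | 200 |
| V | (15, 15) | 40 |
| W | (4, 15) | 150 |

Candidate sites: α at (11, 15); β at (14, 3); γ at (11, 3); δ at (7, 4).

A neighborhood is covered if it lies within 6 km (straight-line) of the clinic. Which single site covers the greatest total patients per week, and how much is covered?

α, covering 740

Coverage radius r = 6 km; a point is covered iff (Δx)²+(Δy)² ≤ 6² = 36.
  α (11, 15): covers {Q, S, V} → 740
  β (14, 3): covers {P, R} → 100
  γ (11, 3): covers {P, R, T} → 170
  δ (7, 4): covers {R, T, U} → 310
Maximum coverage at α: 740 patients per week.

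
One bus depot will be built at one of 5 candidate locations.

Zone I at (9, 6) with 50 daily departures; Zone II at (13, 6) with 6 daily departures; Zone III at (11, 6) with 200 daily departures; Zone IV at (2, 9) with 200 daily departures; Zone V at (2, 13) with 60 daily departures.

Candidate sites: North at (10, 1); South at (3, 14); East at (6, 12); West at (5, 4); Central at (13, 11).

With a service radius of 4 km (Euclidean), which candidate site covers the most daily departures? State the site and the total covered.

South, covering 60

Coverage radius r = 4 km; a point is covered iff (Δx)²+(Δy)² ≤ 4² = 16.
  North (10, 1): covers {none} → 0
  South (3, 14): covers {Zone V} → 60
  East (6, 12): covers {none} → 0
  West (5, 4): covers {none} → 0
  Central (13, 11): covers {none} → 0
Maximum coverage at South: 60 daily departures.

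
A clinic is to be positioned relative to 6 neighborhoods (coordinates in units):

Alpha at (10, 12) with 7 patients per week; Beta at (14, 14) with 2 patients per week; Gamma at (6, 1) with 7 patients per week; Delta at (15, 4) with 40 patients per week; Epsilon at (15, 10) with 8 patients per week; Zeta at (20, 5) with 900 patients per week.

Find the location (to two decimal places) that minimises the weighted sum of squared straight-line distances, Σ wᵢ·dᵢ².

The minimiser of Σwᵢ‖p−pᵢ‖² is the weighted centroid p* = (Σwᵢpᵢ)/(Σwᵢ).
Σwᵢ = 964.
Σwᵢxᵢ = 7·10 + 2·14 + 7·6 + 40·15 + 8·15 + 900·20 = 18860.
Σwᵢyᵢ = 7·12 + 2·14 + 7·1 + 40·4 + 8·10 + 900·5 = 4859.
x* = 18860/964 = 19.56, y* = 4859/964 = 5.04.

(19.56, 5.04)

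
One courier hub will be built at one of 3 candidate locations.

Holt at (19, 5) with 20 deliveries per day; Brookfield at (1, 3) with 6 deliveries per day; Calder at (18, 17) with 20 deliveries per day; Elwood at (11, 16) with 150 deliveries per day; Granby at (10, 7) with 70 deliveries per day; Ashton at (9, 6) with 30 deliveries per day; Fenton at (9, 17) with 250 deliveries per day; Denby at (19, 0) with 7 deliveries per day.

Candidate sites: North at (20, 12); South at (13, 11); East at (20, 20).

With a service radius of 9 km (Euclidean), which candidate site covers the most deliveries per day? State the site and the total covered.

Coverage radius r = 9 km; a point is covered iff (Δx)²+(Δy)² ≤ 9² = 81.
  North (20, 12): covers {Holt, Calder} → 40
  South (13, 11): covers {Holt, Calder, Elwood, Granby, Ashton, Fenton} → 540
  East (20, 20): covers {Calder} → 20
Maximum coverage at South: 540 deliveries per day.

South, covering 540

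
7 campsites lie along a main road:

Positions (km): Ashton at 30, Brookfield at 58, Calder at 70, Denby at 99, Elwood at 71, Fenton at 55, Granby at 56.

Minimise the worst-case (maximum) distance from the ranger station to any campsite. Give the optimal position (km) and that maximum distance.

location 64.5, max distance 34.5

The 1-center on a line is the midpoint of the two extreme points: leftmost at 30, rightmost at 99.
Optimal location = (30 + 99)/2 = 64.5; maximum distance = (99 − 30)/2 = 34.5.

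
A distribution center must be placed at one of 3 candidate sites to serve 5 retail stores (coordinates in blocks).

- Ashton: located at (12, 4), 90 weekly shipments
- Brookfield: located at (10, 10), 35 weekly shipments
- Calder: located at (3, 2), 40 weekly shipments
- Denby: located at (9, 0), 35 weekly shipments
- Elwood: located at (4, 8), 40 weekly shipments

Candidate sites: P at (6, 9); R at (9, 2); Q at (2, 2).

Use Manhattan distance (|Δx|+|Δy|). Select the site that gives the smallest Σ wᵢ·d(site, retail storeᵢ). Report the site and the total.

R, total 1515 blocks

Total weighted distance at each candidate:
  P (6, 9): total = 2105
  R (9, 2): total = 1515
  Q (2, 2): total = 2315
Minimum is at R with total 1515 blocks.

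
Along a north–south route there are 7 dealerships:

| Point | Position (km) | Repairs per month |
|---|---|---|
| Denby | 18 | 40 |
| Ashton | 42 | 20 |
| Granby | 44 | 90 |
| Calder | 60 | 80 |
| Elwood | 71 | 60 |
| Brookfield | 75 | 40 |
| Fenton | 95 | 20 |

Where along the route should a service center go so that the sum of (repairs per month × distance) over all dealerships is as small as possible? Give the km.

x = 60

For a sum of weighted absolute distances on a line, the optimum is the weighted median (not the mean). Total weight W = 350; half-weight = 175.
Sort by position and accumulate weight:
  km 18 (Denby, w=40) → cum 40
  km 42 (Ashton, w=20) → cum 60
  km 44 (Granby, w=90) → cum 150
  km 60 (Calder, w=80) → cum 230  ≥ 175 → median here
  km 71 (Elwood, w=60) → cum 290
  km 75 (Brookfield, w=40) → cum 330
  km 95 (Fenton, w=20) → cum 350
Optimal location: km 60.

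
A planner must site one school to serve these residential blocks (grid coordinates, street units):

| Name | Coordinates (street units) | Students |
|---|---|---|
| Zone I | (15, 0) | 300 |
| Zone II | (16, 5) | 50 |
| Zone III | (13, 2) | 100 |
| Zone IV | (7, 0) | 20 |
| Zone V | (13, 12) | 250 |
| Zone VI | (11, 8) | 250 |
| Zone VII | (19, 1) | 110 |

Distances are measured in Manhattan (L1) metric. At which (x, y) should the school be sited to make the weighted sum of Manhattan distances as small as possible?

(13, 5)

Manhattan distance separates: Σwᵢ(|x−xᵢ|+|y−yᵢ|) = Σwᵢ|x−xᵢ| + Σwᵢ|y−yᵢ|, so x and y are optimised independently as 1-D weighted medians.
Total weight W = 1080; half = 540.
x-coordinate, sorted with cumulative weight:
  x=7 (Zone IV, w=20) cum 20
  x=11 (Zone VI, w=250) cum 270
  x=13 (Zone III, w=100) cum 370
  x=13 (Zone V, w=250) cum 620  ← median
  x=15 (Zone I, w=300) cum 920
  x=16 (Zone II, w=50) cum 970
  x=19 (Zone VII, w=110) cum 1080
⇒ x* = 13
y-coordinate, sorted with cumulative weight:
  y=0 (Zone I, w=300) cum 300
  y=0 (Zone IV, w=20) cum 320
  y=1 (Zone VII, w=110) cum 430
  y=2 (Zone III, w=100) cum 530
  y=5 (Zone II, w=50) cum 580  ← median
  y=8 (Zone VI, w=250) cum 830
  y=12 (Zone V, w=250) cum 1080
⇒ y* = 5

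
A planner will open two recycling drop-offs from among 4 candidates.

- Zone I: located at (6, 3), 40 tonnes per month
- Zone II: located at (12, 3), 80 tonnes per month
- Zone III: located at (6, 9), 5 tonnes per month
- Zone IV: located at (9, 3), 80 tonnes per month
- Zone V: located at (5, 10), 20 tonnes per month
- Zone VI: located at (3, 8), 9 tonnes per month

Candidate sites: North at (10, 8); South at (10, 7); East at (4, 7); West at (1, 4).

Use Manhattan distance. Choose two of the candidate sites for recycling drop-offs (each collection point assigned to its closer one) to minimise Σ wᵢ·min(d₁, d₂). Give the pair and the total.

Evaluate every pair (each demand assigned to the nearer of the two):
  {South, East}: total = 1238
  {South, West}: total = 1364
  {North, East}: total = 1398
  {North, South}: total = 1428
  {North, West}: total = 1499
  {East, West}: total = 2038
Best pair: {South, East} with total 1238.

{South, East}, total 1238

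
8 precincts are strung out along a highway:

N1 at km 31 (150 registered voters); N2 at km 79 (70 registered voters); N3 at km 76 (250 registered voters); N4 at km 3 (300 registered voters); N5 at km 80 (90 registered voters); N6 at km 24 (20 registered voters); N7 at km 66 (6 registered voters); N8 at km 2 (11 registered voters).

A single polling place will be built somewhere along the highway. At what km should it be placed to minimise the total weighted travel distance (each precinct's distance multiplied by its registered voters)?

x = 31

For a sum of weighted absolute distances on a line, the optimum is the weighted median (not the mean). Total weight W = 897; half-weight = 448.5.
Sort by position and accumulate weight:
  km 2 (N8, w=11) → cum 11
  km 3 (N4, w=300) → cum 311
  km 24 (N6, w=20) → cum 331
  km 31 (N1, w=150) → cum 481  ≥ 448.5 → median here
  km 66 (N7, w=6) → cum 487
  km 76 (N3, w=250) → cum 737
  km 79 (N2, w=70) → cum 807
  km 80 (N5, w=90) → cum 897
Optimal location: km 31.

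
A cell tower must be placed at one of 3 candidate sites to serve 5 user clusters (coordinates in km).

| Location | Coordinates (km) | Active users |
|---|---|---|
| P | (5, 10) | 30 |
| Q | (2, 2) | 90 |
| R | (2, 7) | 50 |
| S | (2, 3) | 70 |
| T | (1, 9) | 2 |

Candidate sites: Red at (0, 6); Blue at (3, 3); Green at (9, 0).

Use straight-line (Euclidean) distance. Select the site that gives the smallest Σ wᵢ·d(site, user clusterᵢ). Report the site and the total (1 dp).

Blue, total 634.5 km

Total weighted distance at each candidate:
  Red (0, 6): total = 965.1
  Blue (3, 3): total = 634.5
  Green (9, 0): total = 2030.5
Minimum is at Blue with total 634.5 km.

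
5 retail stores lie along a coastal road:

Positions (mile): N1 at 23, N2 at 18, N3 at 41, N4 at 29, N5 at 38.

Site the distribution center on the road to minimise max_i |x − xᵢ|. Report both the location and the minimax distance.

The 1-center on a line is the midpoint of the two extreme points: leftmost at 18, rightmost at 41.
Optimal location = (18 + 41)/2 = 29.5; maximum distance = (41 − 18)/2 = 11.5.

location 29.5, max distance 11.5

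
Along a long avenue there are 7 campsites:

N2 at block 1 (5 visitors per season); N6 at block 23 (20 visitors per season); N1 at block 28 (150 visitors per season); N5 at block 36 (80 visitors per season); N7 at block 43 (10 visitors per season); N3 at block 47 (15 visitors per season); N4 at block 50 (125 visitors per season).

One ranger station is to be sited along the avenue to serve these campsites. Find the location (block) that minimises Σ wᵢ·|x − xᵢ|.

For a sum of weighted absolute distances on a line, the optimum is the weighted median (not the mean). Total weight W = 405; half-weight = 202.5.
Sort by position and accumulate weight:
  block 1 (N2, w=5) → cum 5
  block 23 (N6, w=20) → cum 25
  block 28 (N1, w=150) → cum 175
  block 36 (N5, w=80) → cum 255  ≥ 202.5 → median here
  block 43 (N7, w=10) → cum 265
  block 47 (N3, w=15) → cum 280
  block 50 (N4, w=125) → cum 405
Optimal location: block 36.

x = 36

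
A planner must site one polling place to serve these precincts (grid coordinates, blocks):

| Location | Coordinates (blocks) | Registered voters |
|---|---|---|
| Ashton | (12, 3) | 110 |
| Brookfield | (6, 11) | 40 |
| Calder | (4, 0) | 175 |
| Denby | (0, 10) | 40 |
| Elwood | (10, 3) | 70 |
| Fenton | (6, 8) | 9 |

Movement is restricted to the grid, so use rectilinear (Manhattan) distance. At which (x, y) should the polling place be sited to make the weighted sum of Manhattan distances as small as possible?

(6, 3)

Manhattan distance separates: Σwᵢ(|x−xᵢ|+|y−yᵢ|) = Σwᵢ|x−xᵢ| + Σwᵢ|y−yᵢ|, so x and y are optimised independently as 1-D weighted medians.
Total weight W = 444; half = 222.
x-coordinate, sorted with cumulative weight:
  x=0 (Denby, w=40) cum 40
  x=4 (Calder, w=175) cum 215
  x=6 (Brookfield, w=40) cum 255  ← median
  x=6 (Fenton, w=9) cum 264
  x=10 (Elwood, w=70) cum 334
  x=12 (Ashton, w=110) cum 444
⇒ x* = 6
y-coordinate, sorted with cumulative weight:
  y=0 (Calder, w=175) cum 175
  y=3 (Ashton, w=110) cum 285  ← median
  y=3 (Elwood, w=70) cum 355
  y=8 (Fenton, w=9) cum 364
  y=10 (Denby, w=40) cum 404
  y=11 (Brookfield, w=40) cum 444
⇒ y* = 3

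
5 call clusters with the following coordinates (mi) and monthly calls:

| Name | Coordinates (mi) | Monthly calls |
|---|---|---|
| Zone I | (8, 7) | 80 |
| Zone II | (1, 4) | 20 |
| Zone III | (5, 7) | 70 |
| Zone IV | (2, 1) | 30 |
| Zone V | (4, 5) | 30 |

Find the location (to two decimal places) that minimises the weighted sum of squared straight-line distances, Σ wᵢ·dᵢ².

(5.17, 5.70)

The minimiser of Σwᵢ‖p−pᵢ‖² is the weighted centroid p* = (Σwᵢpᵢ)/(Σwᵢ).
Σwᵢ = 230.
Σwᵢxᵢ = 80·8 + 20·1 + 70·5 + 30·2 + 30·4 = 1190.
Σwᵢyᵢ = 80·7 + 20·4 + 70·7 + 30·1 + 30·5 = 1310.
x* = 1190/230 = 5.17, y* = 1310/230 = 5.70.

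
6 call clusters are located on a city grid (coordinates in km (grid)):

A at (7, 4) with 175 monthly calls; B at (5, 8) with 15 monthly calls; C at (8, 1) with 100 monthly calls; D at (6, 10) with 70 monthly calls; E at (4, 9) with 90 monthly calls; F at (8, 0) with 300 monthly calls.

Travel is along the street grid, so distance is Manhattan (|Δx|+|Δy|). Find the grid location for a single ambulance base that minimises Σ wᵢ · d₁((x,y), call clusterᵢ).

(8, 1)

Manhattan distance separates: Σwᵢ(|x−xᵢ|+|y−yᵢ|) = Σwᵢ|x−xᵢ| + Σwᵢ|y−yᵢ|, so x and y are optimised independently as 1-D weighted medians.
Total weight W = 750; half = 375.
x-coordinate, sorted with cumulative weight:
  x=4 (E, w=90) cum 90
  x=5 (B, w=15) cum 105
  x=6 (D, w=70) cum 175
  x=7 (A, w=175) cum 350
  x=8 (C, w=100) cum 450  ← median
  x=8 (F, w=300) cum 750
⇒ x* = 8
y-coordinate, sorted with cumulative weight:
  y=0 (F, w=300) cum 300
  y=1 (C, w=100) cum 400  ← median
  y=4 (A, w=175) cum 575
  y=8 (B, w=15) cum 590
  y=9 (E, w=90) cum 680
  y=10 (D, w=70) cum 750
⇒ y* = 1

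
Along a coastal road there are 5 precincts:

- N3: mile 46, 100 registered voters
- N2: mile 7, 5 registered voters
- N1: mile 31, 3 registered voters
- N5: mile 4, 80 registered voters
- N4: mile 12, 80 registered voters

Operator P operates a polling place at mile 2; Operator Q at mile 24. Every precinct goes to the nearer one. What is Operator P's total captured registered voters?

The indifferent point is the midpoint (2+24)/2 = 13; precincts left of it (closer to Operator P at 2) go to Operator P, those right go to Operator Q.
  N5 at 4 (w=80) → Operator P
  N2 at 7 (w=5) → Operator P
  N4 at 12 (w=80) → Operator P
  N1 at 31 (w=3) → Operator Q
  N3 at 46 (w=100) → Operator Q
Operator P captures 165; Operator Q captures 103.

165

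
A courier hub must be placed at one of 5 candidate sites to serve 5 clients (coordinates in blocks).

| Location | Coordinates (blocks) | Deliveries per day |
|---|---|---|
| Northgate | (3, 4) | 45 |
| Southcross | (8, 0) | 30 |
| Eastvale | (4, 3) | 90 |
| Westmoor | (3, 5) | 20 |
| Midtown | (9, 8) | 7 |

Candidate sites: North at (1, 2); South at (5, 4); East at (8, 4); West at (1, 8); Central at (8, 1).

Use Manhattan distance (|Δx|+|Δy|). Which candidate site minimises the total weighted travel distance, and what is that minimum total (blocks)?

Total weighted distance at each candidate:
  North (1, 2): total = 1008
  South (5, 4): total = 596
  East (8, 4): total = 950
  West (1, 8): total = 1596
  Central (8, 1): total = 1166
Minimum is at South with total 596 blocks.

South, total 596 blocks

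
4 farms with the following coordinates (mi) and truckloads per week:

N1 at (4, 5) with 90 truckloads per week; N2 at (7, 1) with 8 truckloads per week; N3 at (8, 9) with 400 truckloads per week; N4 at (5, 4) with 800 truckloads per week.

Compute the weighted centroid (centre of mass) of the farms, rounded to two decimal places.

(5.87, 5.59)

The minimiser of Σwᵢ‖p−pᵢ‖² is the weighted centroid p* = (Σwᵢpᵢ)/(Σwᵢ).
Σwᵢ = 1298.
Σwᵢxᵢ = 90·4 + 8·7 + 400·8 + 800·5 = 7616.
Σwᵢyᵢ = 90·5 + 8·1 + 400·9 + 800·4 = 7258.
x* = 7616/1298 = 5.87, y* = 7258/1298 = 5.59.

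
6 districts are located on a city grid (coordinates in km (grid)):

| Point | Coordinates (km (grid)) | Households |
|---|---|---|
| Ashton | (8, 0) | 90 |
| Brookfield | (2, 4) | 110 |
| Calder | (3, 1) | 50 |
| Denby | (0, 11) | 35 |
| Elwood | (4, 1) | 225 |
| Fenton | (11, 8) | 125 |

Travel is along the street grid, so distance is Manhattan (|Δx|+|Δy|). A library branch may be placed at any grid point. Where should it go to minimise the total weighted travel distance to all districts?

Manhattan distance separates: Σwᵢ(|x−xᵢ|+|y−yᵢ|) = Σwᵢ|x−xᵢ| + Σwᵢ|y−yᵢ|, so x and y are optimised independently as 1-D weighted medians.
Total weight W = 635; half = 317.5.
x-coordinate, sorted with cumulative weight:
  x=0 (Denby, w=35) cum 35
  x=2 (Brookfield, w=110) cum 145
  x=3 (Calder, w=50) cum 195
  x=4 (Elwood, w=225) cum 420  ← median
  x=8 (Ashton, w=90) cum 510
  x=11 (Fenton, w=125) cum 635
⇒ x* = 4
y-coordinate, sorted with cumulative weight:
  y=0 (Ashton, w=90) cum 90
  y=1 (Calder, w=50) cum 140
  y=1 (Elwood, w=225) cum 365  ← median
  y=4 (Brookfield, w=110) cum 475
  y=8 (Fenton, w=125) cum 600
  y=11 (Denby, w=35) cum 635
⇒ y* = 1

(4, 1)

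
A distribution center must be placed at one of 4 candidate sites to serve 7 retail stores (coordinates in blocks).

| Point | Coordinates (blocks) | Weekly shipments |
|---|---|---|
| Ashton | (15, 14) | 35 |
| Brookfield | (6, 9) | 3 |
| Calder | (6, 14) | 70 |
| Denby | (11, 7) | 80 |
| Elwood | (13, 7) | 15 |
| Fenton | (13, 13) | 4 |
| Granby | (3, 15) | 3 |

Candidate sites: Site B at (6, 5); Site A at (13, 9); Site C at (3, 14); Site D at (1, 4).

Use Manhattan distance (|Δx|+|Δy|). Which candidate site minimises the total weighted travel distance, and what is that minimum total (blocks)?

Total weighted distance at each candidate:
  Site B (6, 5): total = 2066
  Site A (13, 9): total = 1520
  Site C (3, 14): total = 2156
  Site D (1, 4): total = 3308
Minimum is at Site A with total 1520 blocks.

Site A, total 1520 blocks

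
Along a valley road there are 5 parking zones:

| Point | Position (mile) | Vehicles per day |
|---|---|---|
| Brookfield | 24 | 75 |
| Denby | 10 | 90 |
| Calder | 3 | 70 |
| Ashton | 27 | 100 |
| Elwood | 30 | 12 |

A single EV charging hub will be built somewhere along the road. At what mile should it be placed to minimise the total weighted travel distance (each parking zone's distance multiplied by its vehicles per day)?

x = 24

For a sum of weighted absolute distances on a line, the optimum is the weighted median (not the mean). Total weight W = 347; half-weight = 173.5.
Sort by position and accumulate weight:
  mile 3 (Calder, w=70) → cum 70
  mile 10 (Denby, w=90) → cum 160
  mile 24 (Brookfield, w=75) → cum 235  ≥ 173.5 → median here
  mile 27 (Ashton, w=100) → cum 335
  mile 30 (Elwood, w=12) → cum 347
Optimal location: mile 24.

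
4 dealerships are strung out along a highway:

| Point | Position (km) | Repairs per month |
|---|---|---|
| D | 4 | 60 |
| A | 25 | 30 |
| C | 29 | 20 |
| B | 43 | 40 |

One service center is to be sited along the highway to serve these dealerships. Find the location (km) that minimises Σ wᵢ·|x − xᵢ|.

For a sum of weighted absolute distances on a line, the optimum is the weighted median (not the mean). Total weight W = 150; half-weight = 75.
Sort by position and accumulate weight:
  km 4 (D, w=60) → cum 60
  km 25 (A, w=30) → cum 90  ≥ 75 → median here
  km 29 (C, w=20) → cum 110
  km 43 (B, w=40) → cum 150
Optimal location: km 25.

x = 25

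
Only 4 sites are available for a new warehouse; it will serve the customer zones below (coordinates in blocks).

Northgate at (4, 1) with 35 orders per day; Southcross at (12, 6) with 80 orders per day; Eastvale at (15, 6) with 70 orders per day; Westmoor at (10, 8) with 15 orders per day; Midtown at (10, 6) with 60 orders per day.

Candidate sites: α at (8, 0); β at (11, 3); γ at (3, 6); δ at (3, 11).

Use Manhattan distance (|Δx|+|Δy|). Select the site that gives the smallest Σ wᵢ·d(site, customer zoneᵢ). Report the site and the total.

β, total 1455 blocks

Total weighted distance at each candidate:
  α (8, 0): total = 2515
  β (11, 3): total = 1455
  γ (3, 6): total = 2325
  δ (3, 11): total = 3565
Minimum is at β with total 1455 blocks.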